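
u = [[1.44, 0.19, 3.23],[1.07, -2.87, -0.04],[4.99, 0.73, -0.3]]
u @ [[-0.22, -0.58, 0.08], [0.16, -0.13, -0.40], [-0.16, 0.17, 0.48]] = [[-0.80, -0.31, 1.59], [-0.69, -0.25, 1.21], [-0.93, -3.04, -0.04]]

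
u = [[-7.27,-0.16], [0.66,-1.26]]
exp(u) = [[-0.0,  -0.01], [0.03,  0.28]]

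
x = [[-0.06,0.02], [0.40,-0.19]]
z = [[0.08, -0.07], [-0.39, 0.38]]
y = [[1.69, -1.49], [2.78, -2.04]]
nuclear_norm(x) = 0.45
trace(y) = -0.35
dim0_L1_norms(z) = [0.47, 0.45]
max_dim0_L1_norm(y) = 4.47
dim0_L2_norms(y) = [3.25, 2.53]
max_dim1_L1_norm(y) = 4.82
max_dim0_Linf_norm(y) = 2.78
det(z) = 0.00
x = z @ y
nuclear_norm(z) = 0.56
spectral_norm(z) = 0.55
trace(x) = -0.25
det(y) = 0.69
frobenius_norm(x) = 0.45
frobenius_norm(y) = 4.12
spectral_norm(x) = 0.45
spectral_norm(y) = 4.12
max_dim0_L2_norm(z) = 0.4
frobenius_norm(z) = 0.55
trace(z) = 0.46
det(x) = 0.00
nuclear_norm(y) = 4.28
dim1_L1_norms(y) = [3.18, 4.82]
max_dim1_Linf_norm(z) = 0.39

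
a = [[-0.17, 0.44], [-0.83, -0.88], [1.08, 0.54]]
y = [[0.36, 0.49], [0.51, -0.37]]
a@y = [[0.16, -0.25], [-0.75, -0.08], [0.66, 0.33]]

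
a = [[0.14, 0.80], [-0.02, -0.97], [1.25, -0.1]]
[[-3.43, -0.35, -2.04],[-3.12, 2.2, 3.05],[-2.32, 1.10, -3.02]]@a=[[-3.02, -2.20],[3.33, -4.94],[-4.12, -2.62]]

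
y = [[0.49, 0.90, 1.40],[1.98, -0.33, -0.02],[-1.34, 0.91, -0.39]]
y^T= [[0.49, 1.98, -1.34], [0.90, -0.33, 0.91], [1.40, -0.02, -0.39]]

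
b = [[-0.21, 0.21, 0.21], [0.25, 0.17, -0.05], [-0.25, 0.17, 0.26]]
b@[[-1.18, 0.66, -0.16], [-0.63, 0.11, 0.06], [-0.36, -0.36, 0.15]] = [[0.04, -0.19, 0.08], [-0.38, 0.20, -0.04], [0.09, -0.24, 0.09]]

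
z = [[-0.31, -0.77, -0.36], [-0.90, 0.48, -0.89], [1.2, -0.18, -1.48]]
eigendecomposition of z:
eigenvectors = [[(-0.41+0j), -0.20-0.46j, (-0.2+0.46j)], [(0.88+0j), -0.32-0.38j, (-0.32+0.38j)], [-0.25+0.00j, -0.71+0.00j, -0.71-0.00j]]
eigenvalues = [(1.14+0j), (-1.23+0.69j), (-1.23-0.69j)]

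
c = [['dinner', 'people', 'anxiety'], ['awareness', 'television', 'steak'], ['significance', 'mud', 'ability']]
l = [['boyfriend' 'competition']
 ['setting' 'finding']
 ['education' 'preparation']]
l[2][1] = 'preparation'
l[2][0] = 'education'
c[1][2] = 'steak'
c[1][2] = 'steak'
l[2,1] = 'preparation'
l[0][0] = 'boyfriend'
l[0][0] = 'boyfriend'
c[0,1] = 'people'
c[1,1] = 'television'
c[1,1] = 'television'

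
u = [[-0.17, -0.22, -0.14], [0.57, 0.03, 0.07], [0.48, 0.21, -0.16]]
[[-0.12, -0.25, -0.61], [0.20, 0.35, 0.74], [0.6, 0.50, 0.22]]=u @ [[0.45, 0.60, 0.99], [0.94, 0.83, 0.54], [-1.19, -0.22, 2.29]]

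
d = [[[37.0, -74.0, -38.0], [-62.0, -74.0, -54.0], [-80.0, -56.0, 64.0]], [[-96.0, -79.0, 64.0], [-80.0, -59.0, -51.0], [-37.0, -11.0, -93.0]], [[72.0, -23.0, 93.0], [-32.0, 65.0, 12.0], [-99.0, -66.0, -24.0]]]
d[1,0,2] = 64.0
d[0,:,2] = [-38.0, -54.0, 64.0]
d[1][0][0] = -96.0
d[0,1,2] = -54.0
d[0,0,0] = 37.0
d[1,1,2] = -51.0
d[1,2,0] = -37.0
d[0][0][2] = -38.0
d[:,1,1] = [-74.0, -59.0, 65.0]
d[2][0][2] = 93.0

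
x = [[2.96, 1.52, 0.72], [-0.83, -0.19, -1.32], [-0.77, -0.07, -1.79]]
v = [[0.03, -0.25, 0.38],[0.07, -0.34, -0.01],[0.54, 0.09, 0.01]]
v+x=[[2.99, 1.27, 1.1], [-0.76, -0.53, -1.33], [-0.23, 0.02, -1.78]]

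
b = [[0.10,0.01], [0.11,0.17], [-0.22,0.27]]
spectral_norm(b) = 0.36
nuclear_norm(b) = 0.57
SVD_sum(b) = [[0.03, -0.04],  [-0.04, 0.07],  [-0.20, 0.29]] + [[0.07, 0.05], [0.15, 0.1], [-0.02, -0.02]]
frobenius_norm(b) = 0.42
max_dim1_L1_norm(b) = 0.49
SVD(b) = [[0.13, 0.42],[-0.22, 0.89],[-0.97, -0.14]] @ diag([0.3590148818268536, 0.20858646798594188]) @ [[0.56, -0.83], [0.83, 0.56]]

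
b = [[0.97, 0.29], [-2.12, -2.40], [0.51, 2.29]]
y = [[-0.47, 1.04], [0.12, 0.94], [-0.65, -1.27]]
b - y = [[1.44,-0.75], [-2.24,-3.34], [1.16,3.56]]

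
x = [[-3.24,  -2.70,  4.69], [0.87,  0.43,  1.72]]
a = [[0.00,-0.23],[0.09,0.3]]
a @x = [[-0.20, -0.1, -0.4], [-0.03, -0.11, 0.94]]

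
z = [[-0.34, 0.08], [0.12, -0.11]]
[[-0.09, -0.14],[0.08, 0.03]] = z @ [[0.13, 0.49],[-0.58, 0.3]]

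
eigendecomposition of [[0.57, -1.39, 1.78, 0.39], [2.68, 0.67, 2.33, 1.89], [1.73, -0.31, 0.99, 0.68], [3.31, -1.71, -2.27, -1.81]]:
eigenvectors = [[-0.09-0.29j,-0.09+0.29j,0.25+0.00j,0.09+0.00j], [(-0.77+0j),-0.77-0.00j,0.32+0.00j,0.36+0.00j], [-0.30-0.14j,(-0.3+0.14j),(0.1+0j),0.43+0.00j], [0.25-0.39j,(0.25+0.39j),-0.91+0.00j,(-0.82+0j)]]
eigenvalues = [(1.27+2.4j), (1.27-2.4j), (-1.89+0j), (-0.23+0j)]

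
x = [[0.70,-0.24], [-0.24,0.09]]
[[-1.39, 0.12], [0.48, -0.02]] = x @ [[-1.83,1.01],[0.47,2.44]]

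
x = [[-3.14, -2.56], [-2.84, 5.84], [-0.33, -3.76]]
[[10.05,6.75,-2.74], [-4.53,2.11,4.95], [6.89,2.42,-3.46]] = x @ [[-1.84,-1.75,0.13], [-1.67,-0.49,0.91]]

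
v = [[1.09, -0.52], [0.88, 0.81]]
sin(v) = [[1.09,-0.33],  [0.55,0.91]]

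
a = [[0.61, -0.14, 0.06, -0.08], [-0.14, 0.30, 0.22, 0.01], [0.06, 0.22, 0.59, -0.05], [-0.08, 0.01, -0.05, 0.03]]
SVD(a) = [[0.18,0.93,0.31,0.11], [-0.51,-0.18,0.84,-0.05], [-0.84,0.30,-0.44,0.10], [0.03,-0.14,0.05,0.99]] @ diag([0.712251428227837, 0.6685179345286962, 0.13355080307230183, 0.015679834171164815]) @ [[0.18, -0.51, -0.84, 0.03], [0.93, -0.18, 0.3, -0.14], [0.31, 0.84, -0.44, 0.05], [0.11, -0.05, 0.1, 0.99]]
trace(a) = 1.53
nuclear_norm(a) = 1.53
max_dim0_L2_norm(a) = 0.63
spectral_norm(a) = 0.71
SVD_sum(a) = [[0.02, -0.06, -0.11, 0.0],[-0.06, 0.18, 0.31, -0.01],[-0.11, 0.31, 0.51, -0.02],[0.0, -0.01, -0.02, 0.0]] + [[0.58,-0.11,0.18,-0.09], [-0.11,0.02,-0.04,0.02], [0.18,-0.04,0.06,-0.03], [-0.09,0.02,-0.03,0.01]] + [[0.01, 0.03, -0.02, 0.00], [0.03, 0.09, -0.05, 0.01], [-0.02, -0.05, 0.03, -0.0], [0.00, 0.01, -0.0, 0.00]] + [[0.00, -0.00, 0.0, 0.00], [-0.0, 0.0, -0.00, -0.0], [0.00, -0.00, 0.00, 0.0], [0.00, -0.00, 0.00, 0.02]]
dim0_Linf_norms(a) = [0.61, 0.3, 0.59, 0.08]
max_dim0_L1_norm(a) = 0.92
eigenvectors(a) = [[0.11, 0.31, 0.93, -0.18], [-0.05, 0.84, -0.18, 0.51], [0.1, -0.44, 0.30, 0.84], [0.99, 0.05, -0.14, -0.03]]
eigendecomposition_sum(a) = [[0.0, -0.0, 0.00, 0.0], [-0.00, 0.00, -0.00, -0.0], [0.00, -0.0, 0.00, 0.00], [0.00, -0.00, 0.00, 0.02]] + [[0.01, 0.03, -0.02, 0.0],[0.03, 0.09, -0.05, 0.01],[-0.02, -0.05, 0.03, -0.00],[0.0, 0.01, -0.00, 0.0]] + [[0.58, -0.11, 0.18, -0.09], [-0.11, 0.02, -0.04, 0.02], [0.18, -0.04, 0.06, -0.03], [-0.09, 0.02, -0.03, 0.01]] + [[0.02, -0.06, -0.11, 0.0], [-0.06, 0.18, 0.31, -0.01], [-0.11, 0.31, 0.51, -0.02], [0.00, -0.01, -0.02, 0.00]]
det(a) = 0.00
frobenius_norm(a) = 0.99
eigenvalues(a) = [0.02, 0.13, 0.67, 0.71]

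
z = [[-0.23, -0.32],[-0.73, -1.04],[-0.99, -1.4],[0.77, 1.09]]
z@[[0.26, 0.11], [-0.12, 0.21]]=[[-0.02, -0.09],[-0.06, -0.3],[-0.09, -0.4],[0.07, 0.31]]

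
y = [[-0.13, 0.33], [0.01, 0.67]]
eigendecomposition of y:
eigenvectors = [[-1.00, -0.38], [0.01, -0.93]]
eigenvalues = [-0.13, 0.67]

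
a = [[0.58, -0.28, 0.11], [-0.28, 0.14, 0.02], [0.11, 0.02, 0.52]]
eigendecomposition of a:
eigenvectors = [[0.45, 0.85, -0.28], [0.88, -0.38, 0.27], [-0.13, 0.37, 0.92]]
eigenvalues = [-0.0, 0.75, 0.49]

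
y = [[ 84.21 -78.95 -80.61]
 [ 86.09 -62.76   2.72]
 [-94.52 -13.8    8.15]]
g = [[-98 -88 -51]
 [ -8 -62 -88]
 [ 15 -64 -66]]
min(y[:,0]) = -94.52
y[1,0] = 86.09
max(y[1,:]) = 86.09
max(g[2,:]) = 15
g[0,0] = -98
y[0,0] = 84.21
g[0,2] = -51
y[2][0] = -94.52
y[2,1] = -13.8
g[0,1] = -88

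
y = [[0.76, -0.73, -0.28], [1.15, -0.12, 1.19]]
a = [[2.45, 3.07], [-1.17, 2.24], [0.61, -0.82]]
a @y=[[5.39,-2.16,2.97], [1.69,0.59,2.99], [-0.48,-0.35,-1.15]]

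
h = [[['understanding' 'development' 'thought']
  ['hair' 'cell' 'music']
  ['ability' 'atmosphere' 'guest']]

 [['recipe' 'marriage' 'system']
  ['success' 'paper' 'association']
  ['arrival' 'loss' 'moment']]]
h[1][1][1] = 'paper'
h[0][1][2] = 'music'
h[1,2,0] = 'arrival'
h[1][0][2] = 'system'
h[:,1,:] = [['hair', 'cell', 'music'], ['success', 'paper', 'association']]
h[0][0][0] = 'understanding'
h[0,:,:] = [['understanding', 'development', 'thought'], ['hair', 'cell', 'music'], ['ability', 'atmosphere', 'guest']]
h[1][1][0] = 'success'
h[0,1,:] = ['hair', 'cell', 'music']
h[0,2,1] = 'atmosphere'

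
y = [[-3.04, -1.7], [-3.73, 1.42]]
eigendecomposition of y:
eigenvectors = [[-0.83, 0.29], [-0.55, -0.96]]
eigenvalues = [-4.17, 2.55]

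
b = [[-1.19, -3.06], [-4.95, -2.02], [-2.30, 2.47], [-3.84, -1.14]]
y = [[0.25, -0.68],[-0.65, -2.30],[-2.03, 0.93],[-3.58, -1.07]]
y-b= [[1.44, 2.38], [4.30, -0.28], [0.27, -1.54], [0.26, 0.07]]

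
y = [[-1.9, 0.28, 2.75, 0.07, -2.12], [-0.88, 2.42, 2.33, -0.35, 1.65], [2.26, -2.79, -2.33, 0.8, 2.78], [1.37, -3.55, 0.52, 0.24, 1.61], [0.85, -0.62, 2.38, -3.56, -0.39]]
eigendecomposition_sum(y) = [[-1.16+0.00j, (0.24-0j), 3.68-0.00j, -2.12+0.00j, -2.20+0.00j], [(-0.38+0j), 0.08-0.00j, 1.22-0.00j, (-0.7+0j), -0.73+0.00j], [(0.99-0j), -0.20+0.00j, -3.15+0.00j, 1.82-0.00j, 1.89-0.00j], [0.05-0.00j, (-0.01+0j), (-0.15+0j), (0.09-0j), 0.09-0.00j], [-0.33+0.00j, (0.07-0j), 1.05-0.00j, (-0.6+0j), (-0.63+0j)]] + [[-0.30-0.40j, 0.47+0.45j, (-0.09-0.55j), (0.68+0.44j), 0.35-0.72j], [-0.24-0.63j, (0.45+0.76j), 0.09-0.75j, 0.73+0.83j, (0.72-0.81j)], [0.66-0.20j, -0.81+0.39j, 0.76+0.16j, (-0.91+0.67j), 0.76+0.80j], [0.71-0.63j, (-0.78+0.96j), (1.03-0.24j), -0.73+1.36j, (1.41+0.55j)], [(0.56+0.42j), -0.81-0.42j, (0.33+0.71j), (-1.09-0.33j), (-0.19+1.1j)]] + [[-0.30+0.40j, (0.47-0.45j), -0.09+0.55j, (0.68-0.44j), (0.35+0.72j)], [(-0.24+0.63j), (0.45-0.76j), (0.09+0.75j), (0.73-0.83j), (0.72+0.81j)], [(0.66+0.2j), (-0.81-0.39j), (0.76-0.16j), (-0.91-0.67j), 0.76-0.80j], [(0.71+0.63j), (-0.78-0.96j), (1.03+0.24j), -0.73-1.36j, 1.41-0.55j], [(0.56-0.42j), (-0.81+0.42j), (0.33-0.71j), (-1.09+0.33j), -0.19-1.10j]] + [[(-0.12+0j), (-0.01+0j), -0.16+0.00j, (0.11-0j), -0.03-0.00j],[(-0.04+0j), -0.00+0.00j, (-0.05+0j), (0.04-0j), (-0.01-0j)],[(-0.04+0j), (-0+0j), (-0.05+0j), (0.04-0j), -0.01-0.00j],[(-0.05+0j), (-0+0j), -0.07+0.00j, 0.05-0.00j, -0.01-0.00j],[0.04-0.00j, -0j, 0.05-0.00j, (-0.04+0j), 0.01+0.00j]] + [[-0.02+0.00j, -0.89+0.00j, (-0.6+0j), 0.70-0.00j, -0.58+0.00j], [(0.03-0j), 1.45-0.00j, 0.97-0.00j, -1.14+0.00j, 0.95-0.00j], [-0.02+0.00j, (-0.96+0j), (-0.64+0j), (0.76-0j), -0.63+0.00j], [-0.04+0.00j, (-1.98+0j), (-1.32+0j), 1.56-0.00j, (-1.3+0j)], [0.02-0.00j, 0.93-0.00j, (0.62-0j), -0.73+0.00j, (0.61-0j)]]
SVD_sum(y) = [[-1.40, 1.89, 1.72, -0.63, -1.39], [-1.00, 1.35, 1.23, -0.45, -1.00], [2.18, -2.94, -2.67, 0.98, 2.17], [1.31, -1.77, -1.61, 0.59, 1.3], [-0.58, 0.79, 0.71, -0.26, -0.58]] + [[0.19, -0.35, 0.43, -0.45, 0.07], [0.09, -0.16, 0.2, -0.21, 0.03], [0.08, -0.15, 0.18, -0.19, 0.03], [0.58, -1.11, 1.35, -1.42, 0.21], [1.00, -1.90, 2.32, -2.44, 0.36]] + [[-0.19, -0.8, -0.18, 0.19, -1.21], [0.37, 1.55, 0.35, -0.37, 2.33], [0.08, 0.35, 0.08, -0.09, 0.53], [-0.05, -0.21, -0.05, 0.05, -0.32], [0.03, 0.12, 0.03, -0.03, 0.17]] + [[-0.47, -0.45, 0.79, 0.97, 0.41], [-0.33, -0.31, 0.56, 0.68, 0.29], [-0.05, -0.05, 0.09, 0.11, 0.05], [-0.49, -0.46, 0.82, 1.01, 0.42], [0.41, 0.38, -0.68, -0.83, -0.35]] + [[-0.02, -0.01, -0.01, -0.01, 0.01], [-0.0, -0.0, -0.0, -0.00, 0.00], [-0.03, -0.01, -0.01, -0.01, 0.01], [0.02, 0.01, 0.01, 0.01, -0.01], [-0.01, -0.00, -0.0, -0.00, 0.0]]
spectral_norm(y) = 7.34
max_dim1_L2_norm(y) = 5.17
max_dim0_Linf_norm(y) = 3.56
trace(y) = -1.96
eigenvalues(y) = [(-4.77+0j), (-0.01+2.99j), (-0.01-2.99j), (-0.12+0j), (2.96+0j)]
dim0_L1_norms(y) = [7.26, 9.66, 10.31, 5.02, 8.55]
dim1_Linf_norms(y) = [2.75, 2.42, 2.79, 3.55, 3.56]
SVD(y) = [[-0.45, -0.16, -0.45, 0.55, 0.52], [-0.32, -0.07, 0.86, 0.39, 0.04], [0.70, -0.07, 0.20, 0.06, 0.68], [0.42, -0.49, -0.12, 0.57, -0.49], [-0.19, -0.85, 0.06, -0.47, 0.13]] @ diag([7.337824224189545, 4.720869903989748, 3.3245683321565718, 2.674895407921781, 0.04798922797409633]) @ [[0.43, -0.58, -0.52, 0.19, 0.42], [-0.25, 0.47, -0.58, 0.61, -0.09], [0.13, 0.54, 0.12, -0.13, 0.81], [-0.32, -0.30, 0.54, 0.66, 0.28], [-0.8, -0.25, -0.30, -0.38, 0.27]]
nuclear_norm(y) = 18.11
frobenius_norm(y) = 9.71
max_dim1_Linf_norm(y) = 3.56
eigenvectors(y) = [[(0.72+0j), -0.02+0.31j, -0.02-0.31j, (0.81+0j), -0.30+0.00j], [(0.24+0j), -0.15+0.40j, (-0.15-0.4j), 0.26+0.00j, (0.49+0j)], [(-0.62+0j), (-0.39-0.18j), (-0.39+0.18j), (0.27+0j), (-0.33+0j)], [-0.03+0.00j, -0.59+0.00j, -0.59-0.00j, (0.35+0j), (-0.67+0j)], [(0.21+0j), -0.09-0.43j, (-0.09+0.43j), (-0.28+0j), 0.32+0.00j]]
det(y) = 14.78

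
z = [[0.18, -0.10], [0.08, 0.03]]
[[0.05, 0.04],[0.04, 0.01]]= z@ [[0.37,0.15], [0.2,-0.08]]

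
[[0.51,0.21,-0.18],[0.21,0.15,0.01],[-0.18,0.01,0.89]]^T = [[0.51, 0.21, -0.18], [0.21, 0.15, 0.01], [-0.18, 0.01, 0.89]]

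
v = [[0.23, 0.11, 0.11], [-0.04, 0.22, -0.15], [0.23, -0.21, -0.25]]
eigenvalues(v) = [(-0.36+0j), (0.28+0.08j), (0.28-0.08j)]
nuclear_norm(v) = 0.94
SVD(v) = [[-0.03, -0.99, 0.12], [0.19, 0.12, 0.97], [-0.98, 0.05, 0.19]] @ diag([0.4038741943358075, 0.27776395416892075, 0.26236009779318215]) @ [[-0.59, 0.61, 0.53], [-0.79, -0.34, -0.5], [0.13, 0.72, -0.69]]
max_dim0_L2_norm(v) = 0.33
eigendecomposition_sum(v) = [[-0.03+0.00j,0.03-0.00j,0.07+0.00j], [(0.03-0j),(-0.03+0j),-0.07-0.00j], [0.11-0.00j,-0.13+0.00j,-0.30-0.00j]] + [[(0.13+0.04j),(0.04-0.1j),(0.02+0.03j)], [-0.03+0.16j,(0.13+0.04j),-0.04+0.03j], [0.06-0.06j,(-0.04-0.05j),0.02-0.00j]] + [[(0.13-0.04j), 0.04+0.10j, 0.02-0.03j], [(-0.03-0.16j), (0.13-0.04j), -0.04-0.03j], [0.06+0.06j, -0.04+0.05j, (0.02+0j)]]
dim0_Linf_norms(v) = [0.23, 0.22, 0.25]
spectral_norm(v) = 0.40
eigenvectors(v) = [[(0.22+0j), (-0.06+0.58j), -0.06-0.58j],[-0.23+0.00j, -0.72+0.00j, -0.72-0.00j],[-0.95+0.00j, 0.29+0.21j, (0.29-0.21j)]]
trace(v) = 0.20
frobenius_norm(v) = 0.56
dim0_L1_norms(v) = [0.5, 0.54, 0.51]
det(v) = -0.03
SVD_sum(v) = [[0.01, -0.01, -0.01], [-0.05, 0.05, 0.04], [0.24, -0.24, -0.21]] + [[0.22, 0.09, 0.14], [-0.03, -0.01, -0.02], [-0.01, -0.01, -0.01]] + [[0.0, 0.02, -0.02], [0.03, 0.18, -0.18], [0.01, 0.04, -0.03]]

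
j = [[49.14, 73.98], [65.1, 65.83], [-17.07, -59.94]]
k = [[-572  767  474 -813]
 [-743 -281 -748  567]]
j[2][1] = -59.94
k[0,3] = -813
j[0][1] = 73.98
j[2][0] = -17.07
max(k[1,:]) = 567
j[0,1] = 73.98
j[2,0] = -17.07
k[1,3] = 567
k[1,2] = -748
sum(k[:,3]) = -246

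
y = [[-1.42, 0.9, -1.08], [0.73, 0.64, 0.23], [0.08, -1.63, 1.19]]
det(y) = -1.039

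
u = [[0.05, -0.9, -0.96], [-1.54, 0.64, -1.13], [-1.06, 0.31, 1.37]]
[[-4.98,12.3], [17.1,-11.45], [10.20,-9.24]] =u @ [[-8.53,3.44], [5.49,-12.02], [-0.4,-1.36]]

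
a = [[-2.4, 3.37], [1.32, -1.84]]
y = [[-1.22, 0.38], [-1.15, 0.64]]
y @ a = [[3.43,-4.81],[3.6,-5.05]]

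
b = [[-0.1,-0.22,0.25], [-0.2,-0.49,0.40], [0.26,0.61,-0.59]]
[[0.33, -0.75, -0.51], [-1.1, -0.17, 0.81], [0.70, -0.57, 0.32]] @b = [[-0.02, -0.02, 0.08], [0.35, 0.82, -0.82], [0.13, 0.32, -0.24]]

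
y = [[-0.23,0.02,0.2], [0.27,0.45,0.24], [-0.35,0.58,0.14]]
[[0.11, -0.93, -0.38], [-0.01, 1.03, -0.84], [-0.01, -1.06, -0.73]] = y@[[-0.12, 3.57, -0.05], [-0.19, 0.46, -0.84], [0.45, -0.58, -1.86]]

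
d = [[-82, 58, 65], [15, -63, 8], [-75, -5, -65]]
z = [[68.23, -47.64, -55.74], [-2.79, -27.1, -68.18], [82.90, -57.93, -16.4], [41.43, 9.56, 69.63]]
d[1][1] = -63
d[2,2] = -65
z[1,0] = -2.79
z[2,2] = -16.4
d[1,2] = 8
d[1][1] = -63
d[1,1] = -63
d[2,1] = -5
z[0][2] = -55.74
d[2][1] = -5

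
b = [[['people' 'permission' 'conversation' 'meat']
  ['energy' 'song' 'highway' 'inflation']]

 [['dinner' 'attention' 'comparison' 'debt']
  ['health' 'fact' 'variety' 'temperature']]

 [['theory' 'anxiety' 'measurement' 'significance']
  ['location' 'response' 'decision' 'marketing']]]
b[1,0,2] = 'comparison'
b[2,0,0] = 'theory'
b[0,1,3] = 'inflation'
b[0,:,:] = [['people', 'permission', 'conversation', 'meat'], ['energy', 'song', 'highway', 'inflation']]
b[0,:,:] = [['people', 'permission', 'conversation', 'meat'], ['energy', 'song', 'highway', 'inflation']]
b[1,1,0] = 'health'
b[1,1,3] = 'temperature'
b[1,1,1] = 'fact'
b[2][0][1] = 'anxiety'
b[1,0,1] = 'attention'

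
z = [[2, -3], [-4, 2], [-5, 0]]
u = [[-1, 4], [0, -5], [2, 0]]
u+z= [[1, 1], [-4, -3], [-3, 0]]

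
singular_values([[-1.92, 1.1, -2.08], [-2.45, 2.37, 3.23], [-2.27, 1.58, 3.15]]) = [6.28, 3.05, 0.38]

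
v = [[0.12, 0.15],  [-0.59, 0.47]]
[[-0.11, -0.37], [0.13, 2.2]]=v @ [[-0.48, -3.49], [-0.32, 0.31]]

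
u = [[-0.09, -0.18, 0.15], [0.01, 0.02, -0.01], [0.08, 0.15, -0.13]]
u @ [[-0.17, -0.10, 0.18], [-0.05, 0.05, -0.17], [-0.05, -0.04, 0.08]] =[[0.02, -0.01, 0.03], [-0.0, 0.0, -0.00], [-0.01, 0.00, -0.02]]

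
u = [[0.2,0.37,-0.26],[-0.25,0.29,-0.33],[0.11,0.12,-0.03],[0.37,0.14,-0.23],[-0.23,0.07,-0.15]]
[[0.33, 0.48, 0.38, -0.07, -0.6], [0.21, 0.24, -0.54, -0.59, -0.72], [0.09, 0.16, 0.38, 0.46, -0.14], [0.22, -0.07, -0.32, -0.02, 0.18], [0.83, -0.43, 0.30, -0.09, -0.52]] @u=[[0.10, 0.26, -0.15],[-0.13, -0.05, 0.13],[0.22, 0.18, -0.17],[-0.02, 0.03, -0.05],[0.39, 0.17, 0.02]]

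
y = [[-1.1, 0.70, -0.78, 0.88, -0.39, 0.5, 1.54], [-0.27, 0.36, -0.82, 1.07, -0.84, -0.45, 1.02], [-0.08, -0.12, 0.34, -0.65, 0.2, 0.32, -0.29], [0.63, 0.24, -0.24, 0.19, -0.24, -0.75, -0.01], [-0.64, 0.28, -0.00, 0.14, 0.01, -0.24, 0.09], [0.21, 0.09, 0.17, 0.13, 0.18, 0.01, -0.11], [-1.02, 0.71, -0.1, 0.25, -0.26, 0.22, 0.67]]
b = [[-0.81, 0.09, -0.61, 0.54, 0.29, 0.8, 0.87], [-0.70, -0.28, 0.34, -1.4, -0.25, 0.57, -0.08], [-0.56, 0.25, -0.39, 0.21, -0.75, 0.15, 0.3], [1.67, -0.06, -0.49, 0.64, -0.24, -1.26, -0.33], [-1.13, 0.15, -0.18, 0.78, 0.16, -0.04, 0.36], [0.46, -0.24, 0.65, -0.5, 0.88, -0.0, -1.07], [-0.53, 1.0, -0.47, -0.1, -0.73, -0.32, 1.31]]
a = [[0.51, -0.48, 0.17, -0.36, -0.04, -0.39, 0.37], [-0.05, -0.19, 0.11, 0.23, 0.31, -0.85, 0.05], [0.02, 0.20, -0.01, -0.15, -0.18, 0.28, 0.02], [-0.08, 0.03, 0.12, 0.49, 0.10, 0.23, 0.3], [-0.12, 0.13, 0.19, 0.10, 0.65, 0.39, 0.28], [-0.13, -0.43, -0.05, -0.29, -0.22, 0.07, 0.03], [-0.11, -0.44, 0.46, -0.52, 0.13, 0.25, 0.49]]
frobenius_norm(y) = 3.83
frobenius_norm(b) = 4.59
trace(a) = 2.01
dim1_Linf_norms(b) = [0.87, 1.4, 0.75, 1.67, 1.13, 1.07, 1.31]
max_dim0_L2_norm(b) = 2.45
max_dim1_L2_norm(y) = 2.42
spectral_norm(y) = 3.31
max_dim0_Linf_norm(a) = 0.85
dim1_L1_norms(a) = [2.32, 1.79, 0.86, 1.35, 1.86, 1.22, 2.4]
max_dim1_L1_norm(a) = 2.4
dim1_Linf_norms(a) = [0.51, 0.85, 0.28, 0.49, 0.65, 0.43, 0.52]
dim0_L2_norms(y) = [1.78, 1.13, 1.22, 1.57, 1.03, 1.11, 1.99]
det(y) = -0.00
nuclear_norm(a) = 4.70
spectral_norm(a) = 1.29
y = a @ b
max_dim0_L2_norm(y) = 1.99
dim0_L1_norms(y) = [3.95, 2.5, 2.45, 3.31, 2.12, 2.49, 3.73]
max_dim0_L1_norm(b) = 5.86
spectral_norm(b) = 3.19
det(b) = -0.78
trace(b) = 0.63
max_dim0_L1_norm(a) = 2.46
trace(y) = 0.48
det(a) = 0.01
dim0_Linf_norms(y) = [1.1, 0.71, 0.82, 1.07, 0.84, 0.75, 1.54]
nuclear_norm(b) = 9.64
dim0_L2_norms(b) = [2.45, 1.11, 1.25, 1.89, 1.45, 1.64, 1.99]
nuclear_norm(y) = 6.77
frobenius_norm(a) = 2.13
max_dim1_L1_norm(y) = 5.89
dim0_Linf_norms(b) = [1.67, 1.0, 0.65, 1.4, 0.88, 1.26, 1.31]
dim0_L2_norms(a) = [0.56, 0.84, 0.55, 0.9, 0.79, 1.11, 0.74]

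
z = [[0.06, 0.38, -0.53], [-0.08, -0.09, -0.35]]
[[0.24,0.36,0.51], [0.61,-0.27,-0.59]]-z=[[0.18, -0.02, 1.04], [0.69, -0.18, -0.24]]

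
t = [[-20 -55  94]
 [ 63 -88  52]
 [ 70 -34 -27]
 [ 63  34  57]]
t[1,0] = 63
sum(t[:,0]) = 176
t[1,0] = 63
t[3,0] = 63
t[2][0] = 70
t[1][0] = 63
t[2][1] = -34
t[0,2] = 94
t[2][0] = 70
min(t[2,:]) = -34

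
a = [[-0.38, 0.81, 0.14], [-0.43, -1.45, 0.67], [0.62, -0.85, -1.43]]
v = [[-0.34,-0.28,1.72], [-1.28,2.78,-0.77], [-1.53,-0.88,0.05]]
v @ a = [[1.32, -1.33, -2.69], [-1.19, -4.41, 2.78], [0.99, -0.01, -0.88]]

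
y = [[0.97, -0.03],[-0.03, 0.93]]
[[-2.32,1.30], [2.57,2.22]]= y @[[-2.31, 1.42],[2.69, 2.43]]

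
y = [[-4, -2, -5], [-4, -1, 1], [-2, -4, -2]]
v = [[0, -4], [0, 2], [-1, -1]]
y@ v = [[5, 17], [-1, 13], [2, 2]]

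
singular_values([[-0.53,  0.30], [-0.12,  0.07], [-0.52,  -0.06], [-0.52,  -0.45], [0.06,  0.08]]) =[0.93, 0.54]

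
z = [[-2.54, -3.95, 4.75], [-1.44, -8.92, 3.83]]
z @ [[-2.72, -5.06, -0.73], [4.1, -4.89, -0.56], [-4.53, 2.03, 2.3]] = [[-30.80, 41.81, 14.99],[-50.01, 58.68, 14.86]]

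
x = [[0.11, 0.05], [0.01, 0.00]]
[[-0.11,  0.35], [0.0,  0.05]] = x@[[0.07, 5.25], [-2.45, -4.6]]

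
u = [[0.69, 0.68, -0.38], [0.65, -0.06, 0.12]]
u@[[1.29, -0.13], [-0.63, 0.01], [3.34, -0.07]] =[[-0.81, -0.06], [1.28, -0.09]]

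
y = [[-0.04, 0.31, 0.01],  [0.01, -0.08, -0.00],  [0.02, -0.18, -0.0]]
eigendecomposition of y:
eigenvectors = [[0.86+0.00j, 0.84+0.00j, (0.84-0j)], [-0.21+0.00j, 0.10-0.01j, (0.1+0.01j)], [-0.46+0.00j, 0.17+0.50j, (0.17-0.5j)]]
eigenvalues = [(-0.12+0j), 0j, -0j]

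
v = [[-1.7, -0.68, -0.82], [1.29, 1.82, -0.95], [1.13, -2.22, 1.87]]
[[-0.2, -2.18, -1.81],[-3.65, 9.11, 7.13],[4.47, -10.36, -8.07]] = v@[[-0.47, 0.76, 0.58],[-0.72, 3.51, 2.81],[1.82, -1.83, -1.33]]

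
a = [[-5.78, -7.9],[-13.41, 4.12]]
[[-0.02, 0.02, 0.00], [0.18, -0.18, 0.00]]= a @[[-0.01, 0.01, -0.00], [0.01, -0.01, 0.00]]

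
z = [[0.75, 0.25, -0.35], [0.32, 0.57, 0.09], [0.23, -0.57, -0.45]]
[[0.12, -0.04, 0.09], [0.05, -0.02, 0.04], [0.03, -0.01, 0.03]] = z@[[0.29, -0.10, 0.20], [-0.1, 0.03, -0.07], [0.2, -0.07, 0.13]]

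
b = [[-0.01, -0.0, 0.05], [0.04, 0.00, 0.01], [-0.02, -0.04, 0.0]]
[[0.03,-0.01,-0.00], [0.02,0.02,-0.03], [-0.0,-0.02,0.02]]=b @ [[0.25, 0.60, -0.68], [-0.04, 0.32, -0.24], [0.73, -0.1, -0.15]]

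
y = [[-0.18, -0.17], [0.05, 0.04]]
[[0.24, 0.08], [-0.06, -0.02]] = y @ [[-0.50, -0.52], [-0.87, 0.08]]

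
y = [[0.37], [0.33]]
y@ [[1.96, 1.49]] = [[0.73, 0.55],[0.65, 0.49]]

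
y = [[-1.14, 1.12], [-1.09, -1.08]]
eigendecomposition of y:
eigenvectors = [[0.71+0.00j, (0.71-0j)], [(0.02+0.7j), (0.02-0.7j)]]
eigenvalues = [(-1.11+1.1j), (-1.11-1.1j)]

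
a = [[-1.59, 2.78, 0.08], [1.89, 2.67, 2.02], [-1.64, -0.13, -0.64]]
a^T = [[-1.59,1.89,-1.64],[2.78,2.67,-0.13],[0.08,2.02,-0.64]]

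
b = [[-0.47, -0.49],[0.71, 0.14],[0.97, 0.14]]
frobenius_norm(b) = 1.39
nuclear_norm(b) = 1.72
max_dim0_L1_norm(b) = 2.15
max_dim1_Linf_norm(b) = 0.97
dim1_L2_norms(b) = [0.68, 0.72, 0.98]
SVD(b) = [[-0.44, -0.89], [0.54, -0.2], [0.72, -0.40]] @ diag([1.34449913518293, 0.3708396897479459]) @ [[0.96, 0.29], [-0.29, 0.96]]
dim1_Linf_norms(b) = [0.49, 0.71, 0.97]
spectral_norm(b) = 1.34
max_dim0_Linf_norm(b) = 0.97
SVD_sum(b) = [[-0.57, -0.17], [0.69, 0.21], [0.93, 0.28]] + [[0.10, -0.32], [0.02, -0.07], [0.04, -0.14]]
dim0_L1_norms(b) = [2.15, 0.77]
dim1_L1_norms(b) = [0.96, 0.85, 1.11]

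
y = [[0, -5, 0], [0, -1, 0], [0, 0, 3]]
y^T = [[0, 0, 0], [-5, -1, 0], [0, 0, 3]]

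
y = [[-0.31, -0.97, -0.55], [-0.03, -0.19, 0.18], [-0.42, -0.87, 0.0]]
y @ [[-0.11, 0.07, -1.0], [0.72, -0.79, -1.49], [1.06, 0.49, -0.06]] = [[-1.25,0.48,1.79],[0.06,0.24,0.3],[-0.58,0.66,1.72]]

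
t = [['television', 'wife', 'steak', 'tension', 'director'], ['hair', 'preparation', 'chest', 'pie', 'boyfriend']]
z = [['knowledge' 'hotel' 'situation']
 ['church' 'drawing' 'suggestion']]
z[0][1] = 'hotel'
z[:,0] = ['knowledge', 'church']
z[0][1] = 'hotel'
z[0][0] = 'knowledge'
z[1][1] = 'drawing'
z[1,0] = 'church'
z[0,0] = 'knowledge'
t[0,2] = 'steak'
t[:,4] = ['director', 'boyfriend']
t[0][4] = 'director'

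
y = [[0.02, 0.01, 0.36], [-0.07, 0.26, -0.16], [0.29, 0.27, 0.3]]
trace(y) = 0.58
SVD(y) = [[-0.54,-0.42,0.73],[0.13,0.81,0.57],[-0.83,0.4,-0.39]] @ diag([0.5679185450321407, 0.35812937905331643, 0.15624299685893975]) @ [[-0.46, -0.35, -0.82], [0.14, 0.88, -0.45], [-0.88, 0.32, 0.36]]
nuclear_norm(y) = 1.08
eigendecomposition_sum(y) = [[(-0.14+0j), -0.05+0.00j, (0.09-0j)], [0.01-0.00j, -0j, -0.00+0.00j], [0.08-0.00j, 0.03-0.00j, -0.05+0.00j]] + [[(0.08-0.06j), (0.03-0.22j), 0.14-0.08j], [(-0.04+0.11j), 0.13+0.24j, -0.08+0.18j], [(0.11-0.03j), (0.12-0.21j), (0.17-0.03j)]] + [[0.08+0.06j, 0.03+0.22j, (0.14+0.08j)],[(-0.04-0.11j), (0.13-0.24j), -0.08-0.18j],[(0.11+0.03j), (0.12+0.21j), 0.17+0.03j]]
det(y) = -0.03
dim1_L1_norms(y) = [0.39, 0.49, 0.86]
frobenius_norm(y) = 0.69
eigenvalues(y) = [(-0.19+0j), (0.38+0.16j), (0.38-0.16j)]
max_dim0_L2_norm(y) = 0.5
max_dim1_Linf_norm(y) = 0.36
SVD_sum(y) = [[0.14, 0.11, 0.25], [-0.03, -0.03, -0.06], [0.22, 0.16, 0.39]] + [[-0.02, -0.13, 0.07],[0.04, 0.26, -0.13],[0.02, 0.13, -0.06]] + [[-0.10, 0.04, 0.04],  [-0.08, 0.03, 0.03],  [0.05, -0.02, -0.02]]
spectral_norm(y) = 0.57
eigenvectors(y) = [[(-0.87+0j),-0.42-0.30j,(-0.42+0.3j)], [(0.04+0j),(0.64+0j),0.64-0.00j], [(0.5+0j),-0.31-0.49j,-0.31+0.49j]]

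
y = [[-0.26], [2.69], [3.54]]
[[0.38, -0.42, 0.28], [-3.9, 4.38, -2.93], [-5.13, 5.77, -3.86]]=y@[[-1.45, 1.63, -1.09]]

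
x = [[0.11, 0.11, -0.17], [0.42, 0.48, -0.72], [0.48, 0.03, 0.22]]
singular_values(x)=[0.99, 0.52, 0.01]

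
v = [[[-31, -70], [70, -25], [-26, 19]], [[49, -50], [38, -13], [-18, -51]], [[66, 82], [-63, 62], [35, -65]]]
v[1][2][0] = -18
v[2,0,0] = 66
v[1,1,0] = 38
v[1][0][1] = -50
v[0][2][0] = -26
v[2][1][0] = -63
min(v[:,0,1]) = -70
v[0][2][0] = -26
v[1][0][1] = -50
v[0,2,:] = [-26, 19]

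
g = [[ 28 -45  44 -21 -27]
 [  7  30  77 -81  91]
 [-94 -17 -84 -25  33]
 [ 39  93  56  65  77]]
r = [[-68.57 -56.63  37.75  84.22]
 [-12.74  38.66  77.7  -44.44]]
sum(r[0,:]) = -3.2299999999999898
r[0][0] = -68.57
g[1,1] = 30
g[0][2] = 44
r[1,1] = 38.66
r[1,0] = -12.74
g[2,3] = -25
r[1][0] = -12.74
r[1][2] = 77.7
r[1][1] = 38.66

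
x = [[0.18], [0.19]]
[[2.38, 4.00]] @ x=[[1.19]]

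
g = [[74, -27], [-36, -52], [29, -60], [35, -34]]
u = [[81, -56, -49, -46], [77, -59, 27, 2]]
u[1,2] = 27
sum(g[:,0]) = 102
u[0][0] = 81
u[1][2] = 27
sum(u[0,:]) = -70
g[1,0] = -36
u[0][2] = -49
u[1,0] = 77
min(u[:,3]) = -46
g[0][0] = 74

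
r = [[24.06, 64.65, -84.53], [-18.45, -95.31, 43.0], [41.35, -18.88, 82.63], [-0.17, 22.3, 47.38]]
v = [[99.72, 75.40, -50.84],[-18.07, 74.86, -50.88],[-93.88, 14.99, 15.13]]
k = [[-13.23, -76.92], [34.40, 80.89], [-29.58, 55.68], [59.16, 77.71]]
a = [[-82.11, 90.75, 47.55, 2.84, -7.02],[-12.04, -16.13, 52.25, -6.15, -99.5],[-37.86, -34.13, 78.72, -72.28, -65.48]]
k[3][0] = 59.16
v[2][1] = 14.99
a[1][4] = -99.5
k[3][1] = 77.71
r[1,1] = -95.31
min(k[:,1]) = -76.92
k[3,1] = 77.71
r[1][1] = -95.31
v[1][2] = -50.88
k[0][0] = -13.23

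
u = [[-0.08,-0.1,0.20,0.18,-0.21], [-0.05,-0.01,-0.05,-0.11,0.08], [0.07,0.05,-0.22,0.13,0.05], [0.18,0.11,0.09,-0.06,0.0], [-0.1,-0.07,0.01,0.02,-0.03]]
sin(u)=[[-0.08,-0.10,0.20,0.18,-0.21], [-0.05,-0.01,-0.05,-0.11,0.08], [0.07,0.05,-0.22,0.13,0.05], [0.18,0.11,0.09,-0.06,-0.00], [-0.1,-0.07,0.01,0.02,-0.03]]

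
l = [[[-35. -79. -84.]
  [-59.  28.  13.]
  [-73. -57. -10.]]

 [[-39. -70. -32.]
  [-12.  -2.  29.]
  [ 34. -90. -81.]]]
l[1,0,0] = -39.0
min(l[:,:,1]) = -90.0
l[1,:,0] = [-39.0, -12.0, 34.0]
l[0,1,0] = -59.0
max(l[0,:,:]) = 28.0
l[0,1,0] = -59.0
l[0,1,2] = 13.0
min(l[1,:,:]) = -90.0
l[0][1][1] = 28.0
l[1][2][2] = -81.0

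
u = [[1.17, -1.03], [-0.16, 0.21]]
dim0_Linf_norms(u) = [1.17, 1.03]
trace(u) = 1.38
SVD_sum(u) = [[1.16, -1.04], [-0.19, 0.17]] + [[0.01, 0.01], [0.03, 0.04]]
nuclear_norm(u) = 1.63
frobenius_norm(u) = 1.58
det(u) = 0.08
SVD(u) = [[-0.99, 0.16], [0.16, 0.99]] @ diag([1.5801515128278822, 0.05119762209082033]) @ [[-0.75,  0.66], [0.66,  0.75]]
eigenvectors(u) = [[0.99, 0.68],[-0.14, 0.73]]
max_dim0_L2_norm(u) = 1.18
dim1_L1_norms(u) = [2.2, 0.37]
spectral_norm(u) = 1.58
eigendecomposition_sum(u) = [[1.16, -1.08],[-0.17, 0.16]] + [[0.01, 0.05], [0.01, 0.05]]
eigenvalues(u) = [1.32, 0.06]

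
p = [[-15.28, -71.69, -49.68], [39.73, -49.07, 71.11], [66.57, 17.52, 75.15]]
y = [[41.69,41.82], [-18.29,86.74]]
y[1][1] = 86.74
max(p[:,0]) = 66.57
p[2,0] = 66.57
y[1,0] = -18.29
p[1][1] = -49.07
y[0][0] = 41.69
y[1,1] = 86.74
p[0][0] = -15.28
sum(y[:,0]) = 23.4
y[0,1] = 41.82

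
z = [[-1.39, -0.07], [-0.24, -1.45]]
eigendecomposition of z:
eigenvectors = [[0.56, 0.39], [-0.83, 0.92]]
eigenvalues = [-1.29, -1.55]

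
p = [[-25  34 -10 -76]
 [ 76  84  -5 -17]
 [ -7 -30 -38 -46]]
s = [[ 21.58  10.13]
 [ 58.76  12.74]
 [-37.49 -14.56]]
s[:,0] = [21.58, 58.76, -37.49]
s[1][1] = 12.74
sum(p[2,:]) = -121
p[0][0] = -25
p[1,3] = -17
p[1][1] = 84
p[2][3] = -46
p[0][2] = -10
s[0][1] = 10.13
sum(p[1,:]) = 138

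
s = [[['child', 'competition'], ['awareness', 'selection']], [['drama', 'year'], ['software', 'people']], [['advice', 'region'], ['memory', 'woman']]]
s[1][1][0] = 'software'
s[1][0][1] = 'year'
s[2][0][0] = 'advice'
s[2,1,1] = 'woman'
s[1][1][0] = 'software'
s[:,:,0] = [['child', 'awareness'], ['drama', 'software'], ['advice', 'memory']]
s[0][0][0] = 'child'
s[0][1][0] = 'awareness'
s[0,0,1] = 'competition'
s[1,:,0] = ['drama', 'software']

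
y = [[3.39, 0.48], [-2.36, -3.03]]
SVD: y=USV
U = [[-0.65, 0.76], [0.76, 0.65]]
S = [4.78, 1.91]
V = [[-0.84, -0.55], [0.55, -0.84]]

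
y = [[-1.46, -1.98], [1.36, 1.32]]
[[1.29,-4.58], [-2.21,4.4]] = y @ [[-3.49, 3.50], [1.92, -0.27]]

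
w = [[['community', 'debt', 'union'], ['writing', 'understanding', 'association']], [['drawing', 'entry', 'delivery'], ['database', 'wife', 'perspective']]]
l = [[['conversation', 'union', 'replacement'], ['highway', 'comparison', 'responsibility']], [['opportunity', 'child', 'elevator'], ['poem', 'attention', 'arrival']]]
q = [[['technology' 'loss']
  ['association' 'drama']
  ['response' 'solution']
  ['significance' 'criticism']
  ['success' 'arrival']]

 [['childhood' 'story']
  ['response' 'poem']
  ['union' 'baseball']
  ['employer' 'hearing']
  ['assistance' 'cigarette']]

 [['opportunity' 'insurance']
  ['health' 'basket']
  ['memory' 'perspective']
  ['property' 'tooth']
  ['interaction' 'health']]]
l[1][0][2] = 'elevator'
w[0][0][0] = 'community'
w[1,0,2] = 'delivery'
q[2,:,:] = [['opportunity', 'insurance'], ['health', 'basket'], ['memory', 'perspective'], ['property', 'tooth'], ['interaction', 'health']]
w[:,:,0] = [['community', 'writing'], ['drawing', 'database']]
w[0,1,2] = 'association'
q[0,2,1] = 'solution'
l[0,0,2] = 'replacement'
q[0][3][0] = 'significance'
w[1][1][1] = 'wife'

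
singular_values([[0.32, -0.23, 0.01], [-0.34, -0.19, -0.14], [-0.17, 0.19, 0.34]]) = [0.52, 0.45, 0.19]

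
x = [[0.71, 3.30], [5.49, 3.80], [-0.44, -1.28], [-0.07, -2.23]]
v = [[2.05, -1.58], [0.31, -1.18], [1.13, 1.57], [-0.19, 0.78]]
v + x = [[2.76,1.72], [5.8,2.62], [0.69,0.29], [-0.26,-1.45]]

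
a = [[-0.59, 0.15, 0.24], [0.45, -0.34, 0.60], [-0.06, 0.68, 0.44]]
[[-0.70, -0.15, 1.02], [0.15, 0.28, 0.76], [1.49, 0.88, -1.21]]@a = [[0.28, 0.64, 0.19], [-0.01, 0.44, 0.54], [-0.41, -0.9, 0.35]]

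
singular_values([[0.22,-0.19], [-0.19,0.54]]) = [0.63, 0.13]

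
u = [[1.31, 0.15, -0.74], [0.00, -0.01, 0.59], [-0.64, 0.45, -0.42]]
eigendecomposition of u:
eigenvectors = [[-0.93, -0.3, 0.17], [0.13, 0.51, 0.89], [0.33, -0.81, 0.42]]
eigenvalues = [1.55, -0.94, 0.27]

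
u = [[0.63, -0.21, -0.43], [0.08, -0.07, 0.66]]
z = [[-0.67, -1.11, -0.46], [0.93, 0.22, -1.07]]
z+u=[[-0.04, -1.32, -0.89],[1.01, 0.15, -0.41]]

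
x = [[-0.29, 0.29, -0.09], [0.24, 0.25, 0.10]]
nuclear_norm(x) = 0.78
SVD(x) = [[-0.99, 0.13], [0.13, 0.99]] @ diag([0.4208228126076901, 0.35959443876254943]) @ [[0.76, -0.61, 0.24],  [0.56, 0.79, 0.24]]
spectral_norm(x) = 0.42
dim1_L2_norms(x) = [0.42, 0.36]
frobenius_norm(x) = 0.55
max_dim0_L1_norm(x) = 0.54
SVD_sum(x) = [[-0.32, 0.25, -0.10], [0.04, -0.03, 0.01]] + [[0.03, 0.04, 0.01], [0.2, 0.28, 0.09]]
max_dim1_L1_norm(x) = 0.67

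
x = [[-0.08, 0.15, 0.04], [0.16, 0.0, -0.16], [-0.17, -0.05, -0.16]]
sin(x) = [[-0.08,  0.15,  0.04], [0.16,  -0.00,  -0.16], [-0.17,  -0.05,  -0.16]]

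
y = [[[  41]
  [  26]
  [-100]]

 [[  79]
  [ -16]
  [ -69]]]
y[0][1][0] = 26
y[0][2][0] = -100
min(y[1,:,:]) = -69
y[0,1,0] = 26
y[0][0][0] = 41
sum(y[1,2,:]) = -69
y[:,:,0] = [[41, 26, -100], [79, -16, -69]]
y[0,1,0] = 26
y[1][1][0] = -16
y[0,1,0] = 26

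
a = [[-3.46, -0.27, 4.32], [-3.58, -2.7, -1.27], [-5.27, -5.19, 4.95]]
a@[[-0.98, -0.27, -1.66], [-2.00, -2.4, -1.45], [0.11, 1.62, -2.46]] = [[4.41,8.58,-4.49], [8.77,5.39,12.98], [16.09,21.9,4.10]]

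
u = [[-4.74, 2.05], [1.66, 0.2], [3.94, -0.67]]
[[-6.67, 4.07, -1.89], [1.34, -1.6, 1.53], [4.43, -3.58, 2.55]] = u@[[0.94, -0.94, 0.81], [-1.08, -0.19, 0.95]]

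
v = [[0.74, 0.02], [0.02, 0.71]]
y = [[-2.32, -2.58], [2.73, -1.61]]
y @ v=[[-1.77,  -1.88],[1.99,  -1.09]]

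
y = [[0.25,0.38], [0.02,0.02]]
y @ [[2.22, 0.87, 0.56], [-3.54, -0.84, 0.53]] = [[-0.79, -0.1, 0.34], [-0.03, 0.0, 0.02]]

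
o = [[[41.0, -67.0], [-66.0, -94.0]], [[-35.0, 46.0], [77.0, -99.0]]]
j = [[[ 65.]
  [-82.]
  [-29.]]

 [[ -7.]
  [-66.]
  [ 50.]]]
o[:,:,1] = [[-67.0, -94.0], [46.0, -99.0]]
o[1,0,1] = 46.0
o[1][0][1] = 46.0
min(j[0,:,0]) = -82.0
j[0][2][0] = -29.0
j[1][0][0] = -7.0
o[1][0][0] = -35.0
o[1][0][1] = 46.0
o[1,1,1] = -99.0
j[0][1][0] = -82.0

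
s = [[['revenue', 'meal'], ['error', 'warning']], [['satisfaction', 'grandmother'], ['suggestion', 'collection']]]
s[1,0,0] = 'satisfaction'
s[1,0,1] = 'grandmother'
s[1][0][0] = 'satisfaction'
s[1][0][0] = 'satisfaction'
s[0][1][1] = 'warning'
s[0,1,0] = 'error'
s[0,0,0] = 'revenue'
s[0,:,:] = [['revenue', 'meal'], ['error', 'warning']]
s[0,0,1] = 'meal'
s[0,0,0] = 'revenue'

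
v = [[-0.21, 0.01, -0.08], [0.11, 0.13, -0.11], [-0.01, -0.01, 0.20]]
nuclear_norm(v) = 0.59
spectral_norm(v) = 0.26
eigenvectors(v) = [[0.95, -0.00, -0.12], [-0.3, -0.99, -0.83], [0.02, -0.12, 0.54]]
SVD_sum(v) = [[0.01, 0.01, -0.02],[0.05, 0.07, -0.16],[-0.05, -0.07, 0.16]] + [[-0.21, -0.03, -0.07], [0.08, 0.01, 0.03], [0.05, 0.01, 0.02]] + [[-0.01,0.03,0.01], [-0.01,0.05,0.02], [-0.01,0.05,0.02]]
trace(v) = 0.12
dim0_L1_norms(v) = [0.33, 0.15, 0.39]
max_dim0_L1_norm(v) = 0.39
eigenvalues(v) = [-0.21, 0.12, 0.22]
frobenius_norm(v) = 0.36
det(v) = -0.01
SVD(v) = [[-0.08, 0.91, 0.41], [-0.69, -0.34, 0.64], [0.72, -0.23, 0.65]] @ diag([0.25513579962731453, 0.2430423820227026, 0.08795524026038168]) @ [[-0.26, -0.38, 0.89],[-0.93, -0.14, -0.34],[-0.25, 0.91, 0.32]]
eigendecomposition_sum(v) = [[-0.21, 0.01, -0.04],[0.07, -0.0, 0.01],[-0.00, 0.0, -0.00]] + [[0.0,  0.00,  0.00], [0.03,  0.10,  0.16], [0.0,  0.01,  0.02]] + [[0.00,0.0,-0.04], [0.02,0.03,-0.28], [-0.01,-0.02,0.18]]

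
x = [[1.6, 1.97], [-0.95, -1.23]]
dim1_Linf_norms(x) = [1.97, 1.23]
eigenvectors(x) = [[0.88,-0.74], [-0.47,0.67]]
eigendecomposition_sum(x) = [[1.34, 1.49], [-0.72, -0.80]] + [[0.26, 0.48], [-0.23, -0.43]]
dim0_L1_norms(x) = [2.55, 3.2]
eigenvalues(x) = [0.55, -0.18]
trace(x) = 0.37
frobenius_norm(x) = 2.98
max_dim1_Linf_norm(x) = 1.97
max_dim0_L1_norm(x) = 3.2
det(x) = -0.10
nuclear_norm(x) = 3.01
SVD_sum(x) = [[1.59, 1.98], [-0.97, -1.21]] + [[0.01, -0.01], [0.02, -0.02]]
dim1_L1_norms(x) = [3.57, 2.18]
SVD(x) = [[-0.85,  0.52], [0.52,  0.85]] @ diag([2.9757769392220514, 0.0324285058897015]) @ [[-0.63,-0.78], [0.78,-0.63]]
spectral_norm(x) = 2.98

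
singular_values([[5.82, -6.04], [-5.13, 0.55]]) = [9.39, 2.96]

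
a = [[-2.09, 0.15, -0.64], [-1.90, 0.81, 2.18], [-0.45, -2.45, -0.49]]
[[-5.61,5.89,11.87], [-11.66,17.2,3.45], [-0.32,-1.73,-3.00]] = a@ [[3.41, -4.04, -4.47], [-0.02, 0.62, 2.71], [-2.37, 4.14, -3.32]]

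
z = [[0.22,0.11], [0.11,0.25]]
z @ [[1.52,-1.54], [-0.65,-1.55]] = [[0.26,  -0.51], [0.00,  -0.56]]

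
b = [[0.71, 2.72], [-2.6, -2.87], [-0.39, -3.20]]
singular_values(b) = [5.54, 1.6]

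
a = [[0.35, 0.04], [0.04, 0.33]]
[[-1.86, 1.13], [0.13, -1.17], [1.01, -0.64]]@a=[[-0.61,0.30],  [-0.00,-0.38],  [0.33,-0.17]]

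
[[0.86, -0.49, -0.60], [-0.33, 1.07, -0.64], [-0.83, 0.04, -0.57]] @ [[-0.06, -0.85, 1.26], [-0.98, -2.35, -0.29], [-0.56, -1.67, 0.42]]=[[0.76, 1.42, 0.97], [-0.67, -1.17, -0.99], [0.33, 1.56, -1.30]]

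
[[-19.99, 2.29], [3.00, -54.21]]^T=[[-19.99,3.0],[2.29,-54.21]]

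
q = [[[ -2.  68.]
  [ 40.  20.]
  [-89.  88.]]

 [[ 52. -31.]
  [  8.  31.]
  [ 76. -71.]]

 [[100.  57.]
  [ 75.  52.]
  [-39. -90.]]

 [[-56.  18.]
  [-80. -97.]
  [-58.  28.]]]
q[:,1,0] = [40.0, 8.0, 75.0, -80.0]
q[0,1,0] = 40.0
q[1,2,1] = -71.0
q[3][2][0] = -58.0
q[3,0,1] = 18.0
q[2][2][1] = -90.0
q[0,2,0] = -89.0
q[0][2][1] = 88.0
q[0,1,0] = 40.0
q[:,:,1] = [[68.0, 20.0, 88.0], [-31.0, 31.0, -71.0], [57.0, 52.0, -90.0], [18.0, -97.0, 28.0]]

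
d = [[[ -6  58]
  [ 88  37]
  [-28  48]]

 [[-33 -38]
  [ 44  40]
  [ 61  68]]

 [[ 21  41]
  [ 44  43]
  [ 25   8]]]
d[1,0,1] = -38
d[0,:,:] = [[-6, 58], [88, 37], [-28, 48]]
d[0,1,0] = 88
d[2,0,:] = [21, 41]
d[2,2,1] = 8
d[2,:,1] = [41, 43, 8]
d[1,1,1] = 40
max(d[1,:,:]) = 68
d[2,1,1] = 43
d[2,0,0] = 21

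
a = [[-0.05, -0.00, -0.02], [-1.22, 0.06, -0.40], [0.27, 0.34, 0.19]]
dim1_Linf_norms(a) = [0.05, 1.22, 0.34]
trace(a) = 0.20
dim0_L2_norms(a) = [1.25, 0.35, 0.44]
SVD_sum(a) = [[-0.05, -0.0, -0.02], [-1.21, -0.02, -0.42], [0.31, 0.01, 0.11]] + [[-0.00, 0.00, 0.00], [-0.01, 0.08, 0.02], [-0.04, 0.33, 0.08]] + [[0.00, 0.0, -0.00], [-0.0, -0.0, 0.00], [0.00, 0.00, -0.00]]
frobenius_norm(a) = 1.37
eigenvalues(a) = [(0.01+0j), (0.1+0.36j), (0.1-0.36j)]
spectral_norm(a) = 1.32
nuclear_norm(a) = 1.68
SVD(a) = [[-0.04, -0.00, 1.00], [-0.97, -0.24, -0.04], [0.24, -0.97, 0.01]] @ diag([1.323674346593419, 0.35690225998980446, 0.00264593738679241]) @ [[0.94, 0.02, 0.33], [0.1, -0.96, -0.24], [0.31, 0.26, -0.91]]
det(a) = 0.00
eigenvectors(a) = [[-0.31+0.00j, 0.04+0.00j, 0.04-0.00j], [-0.24+0.00j, 0.72+0.00j, (0.72-0j)], [(0.92+0j), -0.17-0.67j, -0.17+0.67j]]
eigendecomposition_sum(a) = [[0.01+0.00j, (-0+0j), 0j], [0.01+0.00j, (-0+0j), 0.00+0.00j], [-0.03-0.00j, 0.00+0.00j, -0.00-0.00j]] + [[-0.03-0.00j, 0.00+0.01j, (-0.01+0j)], [(-0.61+0j), 0.03+0.19j, (-0.2+0.05j)], [0.15+0.56j, 0.17-0.07j, (0.1+0.17j)]] + [[(-0.03+0j),-0.01j,-0.01-0.00j], [-0.61-0.00j,0.03-0.19j,-0.20-0.05j], [0.15-0.56j,0.17+0.07j,0.10-0.17j]]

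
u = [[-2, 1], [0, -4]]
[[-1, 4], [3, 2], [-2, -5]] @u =[[2, -17], [-6, -5], [4, 18]]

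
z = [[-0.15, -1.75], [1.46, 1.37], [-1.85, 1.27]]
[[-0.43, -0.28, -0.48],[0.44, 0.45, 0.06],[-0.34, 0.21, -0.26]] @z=[[0.54,-0.24], [0.48,-0.08], [0.84,0.55]]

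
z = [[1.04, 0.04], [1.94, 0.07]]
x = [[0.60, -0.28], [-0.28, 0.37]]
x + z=[[1.64, -0.24], [1.66, 0.44]]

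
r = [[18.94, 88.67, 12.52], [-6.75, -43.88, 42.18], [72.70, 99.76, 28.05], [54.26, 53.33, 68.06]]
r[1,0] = -6.75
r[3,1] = 53.33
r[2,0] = 72.7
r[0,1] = 88.67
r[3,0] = 54.26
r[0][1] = 88.67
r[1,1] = -43.88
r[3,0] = 54.26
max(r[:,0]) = 72.7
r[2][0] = 72.7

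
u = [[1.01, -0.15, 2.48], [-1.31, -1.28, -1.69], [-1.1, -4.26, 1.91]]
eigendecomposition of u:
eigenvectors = [[0.48,-0.85,0.66], [-0.65,0.38,-0.41], [-0.59,0.37,0.63]]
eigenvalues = [-1.86, 0.01, 3.49]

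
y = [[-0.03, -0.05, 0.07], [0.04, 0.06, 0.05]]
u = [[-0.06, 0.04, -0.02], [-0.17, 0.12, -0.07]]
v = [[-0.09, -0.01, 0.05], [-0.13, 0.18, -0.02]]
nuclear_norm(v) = 0.32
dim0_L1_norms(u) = [0.23, 0.16, 0.09]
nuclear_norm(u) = 0.24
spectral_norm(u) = 0.23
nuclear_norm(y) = 0.18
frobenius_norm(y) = 0.13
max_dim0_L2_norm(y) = 0.09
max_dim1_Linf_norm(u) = 0.17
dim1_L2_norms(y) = [0.09, 0.09]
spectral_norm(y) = 0.09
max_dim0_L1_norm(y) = 0.12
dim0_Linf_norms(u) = [0.17, 0.12, 0.07]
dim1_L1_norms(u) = [0.12, 0.36]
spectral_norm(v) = 0.23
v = y + u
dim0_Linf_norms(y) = [0.04, 0.06, 0.07]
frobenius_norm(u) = 0.23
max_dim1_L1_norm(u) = 0.36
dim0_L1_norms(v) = [0.22, 0.19, 0.07]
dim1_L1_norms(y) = [0.15, 0.15]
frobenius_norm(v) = 0.25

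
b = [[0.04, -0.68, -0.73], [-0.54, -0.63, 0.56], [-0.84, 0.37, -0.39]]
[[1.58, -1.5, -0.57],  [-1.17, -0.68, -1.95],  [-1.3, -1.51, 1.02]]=b@[[1.79, 1.58, 0.16],[-0.83, 0.89, 2.00],[-1.3, 1.31, -1.07]]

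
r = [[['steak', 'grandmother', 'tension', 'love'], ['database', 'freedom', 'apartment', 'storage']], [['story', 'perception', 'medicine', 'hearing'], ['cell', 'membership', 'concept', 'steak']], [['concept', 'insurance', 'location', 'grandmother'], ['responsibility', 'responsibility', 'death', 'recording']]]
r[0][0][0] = 'steak'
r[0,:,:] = [['steak', 'grandmother', 'tension', 'love'], ['database', 'freedom', 'apartment', 'storage']]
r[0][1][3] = 'storage'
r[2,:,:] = [['concept', 'insurance', 'location', 'grandmother'], ['responsibility', 'responsibility', 'death', 'recording']]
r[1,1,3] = 'steak'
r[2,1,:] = ['responsibility', 'responsibility', 'death', 'recording']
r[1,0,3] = 'hearing'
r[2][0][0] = 'concept'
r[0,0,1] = 'grandmother'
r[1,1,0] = 'cell'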